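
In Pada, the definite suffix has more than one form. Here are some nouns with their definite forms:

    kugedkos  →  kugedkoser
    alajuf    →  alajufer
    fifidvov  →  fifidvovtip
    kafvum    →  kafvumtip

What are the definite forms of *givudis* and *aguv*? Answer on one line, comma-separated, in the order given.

givudiser, aguvtip

The alternation tracks the final consonant of the stem — -er when the stem ends in a voiceless consonant (*kugedkos*, *alajuf*); -tip when the stem ends in a voiced consonant (*fifidvov*, *kafvum*).
*givudis* — final consonant /s/ (voiceless) → -er → *givudiser*.
*aguv* — final consonant /v/ (voiced) → -tip → *aguvtip*.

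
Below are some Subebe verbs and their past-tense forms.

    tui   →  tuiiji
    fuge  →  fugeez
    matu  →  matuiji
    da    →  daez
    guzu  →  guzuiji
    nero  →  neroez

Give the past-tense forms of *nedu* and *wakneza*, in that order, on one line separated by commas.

neduiji, waknezaez

The pattern is height harmony: -iji when the last vowel of the stem is a high vowel (*tui*, *matu*, *guzu*); -ez when the last vowel of the stem is a non-high vowel (*fuge*, *da*, *nero*).
*nedu* — last vowel /u/ (a high vowel) → -iji → *neduiji*.
*wakneza* — last vowel /a/ (a non-high vowel) → -ez → *waknezaez*.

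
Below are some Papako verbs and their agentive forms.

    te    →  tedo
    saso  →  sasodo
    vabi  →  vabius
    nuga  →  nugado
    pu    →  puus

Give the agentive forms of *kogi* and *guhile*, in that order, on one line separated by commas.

kogius, guhiledo

The alternation tracks the last vowel of the stem — -us when the last vowel of the stem is a high vowel (*vabi*, *pu*); -do when the last vowel of the stem is a non-high vowel (*te*, *saso*, *nuga*).
The last vowel of *kogi* is /i/, which is a high vowel, so the suffix is -us, giving *kogius*.
The last vowel of *guhile* is /e/, which is a non-high vowel, so the suffix is -do, giving *guhiledo*.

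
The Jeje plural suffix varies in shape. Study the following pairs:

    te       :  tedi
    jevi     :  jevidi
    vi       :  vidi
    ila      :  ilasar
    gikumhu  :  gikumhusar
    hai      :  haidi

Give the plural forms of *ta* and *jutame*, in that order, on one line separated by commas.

tasar, jutamedi

Looking at the last vowel of each stem: -di when the last vowel of the stem is a front vowel (*te*, *jevi*, *vi*, *hai*); -sar when the last vowel of the stem is a back vowel (*ila*, *gikumhu*).
Since the last vowel of *ta* is /a/ (a back vowel), it takes -sar, giving *tasar*.
Since the last vowel of *jutame* is /e/ (a front vowel), it takes -di, giving *jutamedi*.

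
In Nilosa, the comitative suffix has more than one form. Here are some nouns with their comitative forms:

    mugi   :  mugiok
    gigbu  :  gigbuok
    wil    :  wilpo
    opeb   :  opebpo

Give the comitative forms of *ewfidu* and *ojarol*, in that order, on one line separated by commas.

ewfiduok, ojarolpo

Looking at the final sound of each stem: -po when the stem ends in a consonant (*wil*, *opeb*); -ok when the stem ends in a vowel (*mugi*, *gigbu*).
Since the final sound of *ewfidu* is /u/ (a vowel), it takes -ok, giving *ewfiduok*.
Since the final sound of *ojarol* is /l/ (a consonant), it takes -po, giving *ojarolpo*.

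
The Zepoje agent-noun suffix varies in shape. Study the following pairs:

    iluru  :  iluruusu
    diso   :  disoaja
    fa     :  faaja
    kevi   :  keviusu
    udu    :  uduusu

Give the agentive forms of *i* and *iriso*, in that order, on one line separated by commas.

iusu, irisoaja

The pattern is height harmony: -usu when the last vowel of the stem is a high vowel (*iluru*, *kevi*, *udu*); -aja when the last vowel of the stem is a non-high vowel (*diso*, *fa*).
Since the last vowel of *i* is /i/ (a high vowel), it takes -usu, giving *iusu*.
Since the last vowel of *iriso* is /o/ (a non-high vowel), it takes -aja, giving *irisoaja*.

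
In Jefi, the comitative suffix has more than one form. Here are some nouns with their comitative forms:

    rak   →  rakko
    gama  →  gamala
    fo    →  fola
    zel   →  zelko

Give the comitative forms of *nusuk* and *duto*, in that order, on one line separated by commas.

nusukko, dutola

Looking at the final sound of each stem: -ko when the stem ends in a consonant (*rak*, *zel*); -la when the stem ends in a vowel (*gama*, *fo*).
Since the final sound of *nusuk* is /k/ (a consonant), it takes -ko, giving *nusukko*.
*duto* — final sound /o/ (a vowel) → -la → *dutola*.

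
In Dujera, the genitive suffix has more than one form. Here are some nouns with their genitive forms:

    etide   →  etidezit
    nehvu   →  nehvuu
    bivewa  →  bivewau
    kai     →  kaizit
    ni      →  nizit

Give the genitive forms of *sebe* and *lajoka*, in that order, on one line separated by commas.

The suffix is conditioned by the last vowel: -zit when the last vowel of the stem is a front vowel (*etide*, *kai*, *ni*); -u when the last vowel of the stem is a back vowel (*nehvu*, *bivewa*).
*sebe*: last vowel = /e/, a front vowel → -zit → *sebezit*.
*lajoka*: last vowel = /a/, a back vowel → -u → *lajokau*.

sebezit, lajokau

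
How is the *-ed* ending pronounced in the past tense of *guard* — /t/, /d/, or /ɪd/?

/ɪd/

The stem *guard* ends in /t/ or /d/.
The -ed suffix is realized as /ɪd/ after /t, d/; as /t/ after other voiceless consonants; and as /d/ after other voiced sounds.
So -ed on *guard* is pronounced /ɪd/.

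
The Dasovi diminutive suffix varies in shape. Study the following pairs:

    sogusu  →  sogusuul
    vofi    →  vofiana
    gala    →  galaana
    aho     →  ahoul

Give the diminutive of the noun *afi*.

The alternation tracks the last vowel of the stem — -ul when the last vowel of the stem is a rounded vowel (*sogusu*, *aho*); -ana when the last vowel of the stem is an unrounded vowel (*vofi*, *gala*).
The last vowel of *afi* is /i/, which is an unrounded vowel, so the suffix is -ana, giving *afiana*.

afiana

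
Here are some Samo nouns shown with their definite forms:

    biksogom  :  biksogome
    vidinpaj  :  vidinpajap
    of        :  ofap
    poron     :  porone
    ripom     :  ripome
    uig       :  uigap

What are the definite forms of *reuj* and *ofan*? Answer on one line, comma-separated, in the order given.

The pattern is nasality of the final consonant: -e when the stem ends in a nasal (*biksogom*, *poron*, *ripom*); -ap when the stem ends in a non-nasal consonant (*vidinpaj*, *of*, *uig*).
The final consonant of *reuj* is /j/, which is non-nasal, so the suffix is -ap, giving *reujap*.
*ofan*: final consonant = /n/, a nasal → -e → *ofane*.

reujap, ofane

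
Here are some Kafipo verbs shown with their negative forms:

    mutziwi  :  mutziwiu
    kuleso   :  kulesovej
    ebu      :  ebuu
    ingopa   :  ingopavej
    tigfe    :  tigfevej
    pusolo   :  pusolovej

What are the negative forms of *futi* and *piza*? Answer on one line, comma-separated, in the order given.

The pattern is height harmony: -u when the last vowel of the stem is a high vowel (*mutziwi*, *ebu*); -vej when the last vowel of the stem is a non-high vowel (*kuleso*, *ingopa*, *tigfe*, *pusolo*).
*futi*: last vowel = /i/, a high vowel → -u → *futiu*.
The last vowel of *piza* is /a/, which is a non-high vowel, so the suffix is -vej, giving *pizavej*.

futiu, pizavej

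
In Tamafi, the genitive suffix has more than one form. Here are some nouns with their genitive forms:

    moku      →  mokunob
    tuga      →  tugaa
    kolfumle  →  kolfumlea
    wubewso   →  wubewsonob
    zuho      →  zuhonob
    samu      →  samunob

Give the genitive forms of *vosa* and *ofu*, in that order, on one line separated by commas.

vosaa, ofunob

The suffix is conditioned by the last vowel: -nob when the last vowel of the stem is a rounded vowel (*moku*, *wubewso*, *zuho*, *samu*); -a when the last vowel of the stem is an unrounded vowel (*tuga*, *kolfumle*).
The last vowel of *vosa* is /a/, which is an unrounded vowel, so the suffix is -a, giving *vosaa*.
The last vowel of *ofu* is /u/, which is a rounded vowel, so the suffix is -nob, giving *ofunob*.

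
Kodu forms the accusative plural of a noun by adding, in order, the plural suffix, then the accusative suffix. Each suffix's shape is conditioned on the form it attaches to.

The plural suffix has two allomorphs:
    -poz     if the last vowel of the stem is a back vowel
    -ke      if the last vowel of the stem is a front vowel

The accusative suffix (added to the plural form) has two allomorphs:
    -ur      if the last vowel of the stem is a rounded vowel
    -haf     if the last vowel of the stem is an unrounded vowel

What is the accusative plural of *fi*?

*fi* — last vowel /i/ (a front vowel) → -ke → *fike*.
The last vowel of the plural form *fike* is /e/, which is an unrounded vowel, so the accusative suffix is -haf, giving *fikehaf*.

fikehaf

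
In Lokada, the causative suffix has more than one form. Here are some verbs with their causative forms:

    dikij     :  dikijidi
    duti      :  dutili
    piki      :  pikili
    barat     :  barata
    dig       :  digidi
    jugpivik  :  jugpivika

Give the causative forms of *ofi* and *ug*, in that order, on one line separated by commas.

Looking at the final sound of each stem: -a when the stem ends in a voiceless consonant (*barat*, *jugpivik*); -idi when the stem ends in a voiced consonant (*dikij*, *dig*); -li when the stem ends in a vowel (*duti*, *piki*).
Since the final sound of *ofi* is /i/ (a vowel), it takes -li, giving *ofili*.
The final sound of *ug* is /g/, which is a voiced consonant, so the suffix is -idi, giving *ugidi*.

ofili, ugidi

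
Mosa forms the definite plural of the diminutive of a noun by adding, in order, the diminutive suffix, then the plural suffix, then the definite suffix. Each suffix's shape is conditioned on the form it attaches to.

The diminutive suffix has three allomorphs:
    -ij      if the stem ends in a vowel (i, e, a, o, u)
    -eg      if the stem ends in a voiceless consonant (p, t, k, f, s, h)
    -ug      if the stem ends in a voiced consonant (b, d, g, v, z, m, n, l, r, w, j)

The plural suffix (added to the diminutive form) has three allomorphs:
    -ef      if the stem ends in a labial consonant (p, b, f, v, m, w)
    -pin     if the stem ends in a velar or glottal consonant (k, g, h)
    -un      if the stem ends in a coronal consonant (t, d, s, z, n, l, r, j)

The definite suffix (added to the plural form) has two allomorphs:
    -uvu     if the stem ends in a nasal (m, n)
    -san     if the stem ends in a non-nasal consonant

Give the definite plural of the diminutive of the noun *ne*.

*ne*: final sound = /e/, a vowel → -ij → *neij*.
The final consonant of the diminutive form *neij* is /j/, which is coronal, so the plural suffix is -un, giving *neijun*.
The final consonant of the plural form *neijun* is /n/, which is a nasal, so the definite suffix is -uvu, giving *neijunuvu*.

neijunuvu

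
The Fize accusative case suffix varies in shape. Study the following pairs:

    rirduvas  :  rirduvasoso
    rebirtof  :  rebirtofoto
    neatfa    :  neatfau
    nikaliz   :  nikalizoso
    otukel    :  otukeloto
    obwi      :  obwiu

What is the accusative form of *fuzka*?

fuzkau

Looking at the final sound of each stem: -oso when the stem ends in a sibilant (*rirduvas*, *nikaliz*); -oto when the stem ends in a non-sibilant consonant (*rebirtof*, *otukel*); -u when the stem ends in a vowel (*neatfa*, *obwi*).
Since the final sound of *fuzka* is /a/ (a vowel), it takes -u, giving *fuzkau*.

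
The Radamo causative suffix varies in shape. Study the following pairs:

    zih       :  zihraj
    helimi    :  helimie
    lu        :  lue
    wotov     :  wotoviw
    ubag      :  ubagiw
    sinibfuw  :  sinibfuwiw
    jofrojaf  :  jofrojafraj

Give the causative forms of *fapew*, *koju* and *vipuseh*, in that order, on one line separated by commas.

The alternation tracks the final sound of the stem — -raj when the stem ends in a voiceless consonant (*zih*, *jofrojaf*); -iw when the stem ends in a voiced consonant (*wotov*, *ubag*, *sinibfuw*); -e when the stem ends in a vowel (*helimi*, *lu*).
Since the final sound of *fapew* is /w/ (a voiced consonant), it takes -iw, giving *fapewiw*.
*koju* — final sound /u/ (a vowel) → -e → *kojue*.
*vipuseh*: final sound = /h/, a voiceless consonant → -raj → *vipusehraj*.

fapewiw, kojue, vipusehraj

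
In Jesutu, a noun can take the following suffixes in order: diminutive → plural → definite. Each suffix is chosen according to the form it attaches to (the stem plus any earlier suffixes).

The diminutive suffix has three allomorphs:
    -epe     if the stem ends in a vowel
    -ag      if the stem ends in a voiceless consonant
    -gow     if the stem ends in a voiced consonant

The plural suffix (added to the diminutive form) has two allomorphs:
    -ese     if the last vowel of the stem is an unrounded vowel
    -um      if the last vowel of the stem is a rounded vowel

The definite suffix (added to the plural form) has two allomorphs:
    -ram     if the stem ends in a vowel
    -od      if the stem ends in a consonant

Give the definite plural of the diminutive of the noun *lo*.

loepeeseram

*lo* — final sound /o/ (a vowel) → -epe → *loepe*.
The diminutive form *loepe*: last vowel = /e/, an unrounded vowel → -ese → *loepeese*.
Since the final sound of the plural form *loepeese* is /e/ (a vowel), it takes -ram, giving *loepeeseram*.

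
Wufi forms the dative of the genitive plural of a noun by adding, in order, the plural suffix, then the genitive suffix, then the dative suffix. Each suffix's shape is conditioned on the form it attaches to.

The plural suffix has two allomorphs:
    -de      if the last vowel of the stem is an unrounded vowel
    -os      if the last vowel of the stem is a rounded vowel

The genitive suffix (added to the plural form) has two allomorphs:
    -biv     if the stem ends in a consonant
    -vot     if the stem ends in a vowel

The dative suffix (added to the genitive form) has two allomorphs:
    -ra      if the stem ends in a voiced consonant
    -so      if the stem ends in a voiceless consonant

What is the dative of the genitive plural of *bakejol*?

bakejolosbivra

Since the last vowel of *bakejol* is /o/ (a rounded vowel), it takes -os, giving *bakejolos*.
The plural form *bakejolos* — final sound /s/ (a consonant) → -biv → *bakejolosbiv*.
The genitive form *bakejolosbiv*: final consonant = /v/, voiced → -ra → *bakejolosbivra*.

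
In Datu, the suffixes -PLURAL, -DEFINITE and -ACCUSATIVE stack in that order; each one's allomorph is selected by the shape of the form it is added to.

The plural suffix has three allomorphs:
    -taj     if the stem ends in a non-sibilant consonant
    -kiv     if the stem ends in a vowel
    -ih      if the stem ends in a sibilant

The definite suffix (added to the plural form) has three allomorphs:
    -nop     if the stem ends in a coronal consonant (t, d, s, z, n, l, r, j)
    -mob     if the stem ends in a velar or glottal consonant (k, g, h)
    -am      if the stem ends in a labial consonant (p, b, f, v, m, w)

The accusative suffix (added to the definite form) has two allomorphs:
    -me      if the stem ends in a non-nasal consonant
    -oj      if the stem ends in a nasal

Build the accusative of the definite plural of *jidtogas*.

jidtogasihmobme

Since the final sound of *jidtogas* is /s/ (a sibilant), it takes -ih, giving *jidtogasih*.
The plural form *jidtogasih* — final consonant /h/ (velar/glottal) → -mob → *jidtogasihmob*.
Since the final consonant of the definite form *jidtogasihmob* is /b/ (non-nasal), it takes -me, giving *jidtogasihmobme*.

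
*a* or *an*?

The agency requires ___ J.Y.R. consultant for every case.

The indefinite article is chosen by the initial *sound* of the following word, not its spelling.
The initialism *J.Y.R.* is read letter by letter; the first letter, J, is pronounced /dʒeɪ/, which begins with a consonant sound.
So the article is *a*: The agency requires a J.Y.R. consultant for every case.

a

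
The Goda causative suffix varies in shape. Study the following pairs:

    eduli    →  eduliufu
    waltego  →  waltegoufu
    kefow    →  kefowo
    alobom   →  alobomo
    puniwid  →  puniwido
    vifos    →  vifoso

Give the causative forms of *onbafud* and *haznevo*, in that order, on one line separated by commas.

The pattern is consonant vs. vowel: -o when the stem ends in a consonant (*kefow*, *alobom*, *puniwid*, *vifos*); -ufu when the stem ends in a vowel (*eduli*, *waltego*).
The final sound of *onbafud* is /d/, which is a consonant, so the suffix is -o, giving *onbafudo*.
The final sound of *haznevo* is /o/, which is a vowel, so the suffix is -ufu, giving *haznevoufu*.

onbafudo, haznevoufu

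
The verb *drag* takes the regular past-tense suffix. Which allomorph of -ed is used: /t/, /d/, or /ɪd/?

The stem *drag* ends in a voiced sound other than /d/.
The -ed suffix is realized as /ɪd/ after /t, d/; as /t/ after other voiceless consonants; and as /d/ after other voiced sounds.
So -ed on *drag* is pronounced /d/.

/d/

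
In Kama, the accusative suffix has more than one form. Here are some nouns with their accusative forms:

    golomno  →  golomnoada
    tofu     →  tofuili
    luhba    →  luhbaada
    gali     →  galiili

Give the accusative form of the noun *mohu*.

The suffix is conditioned by the last vowel: -ili when the last vowel of the stem is a high vowel (*tofu*, *gali*); -ada when the last vowel of the stem is a non-high vowel (*golomno*, *luhba*).
The last vowel of *mohu* is /u/, which is a high vowel, so the suffix is -ili, giving *mohuili*.

mohuili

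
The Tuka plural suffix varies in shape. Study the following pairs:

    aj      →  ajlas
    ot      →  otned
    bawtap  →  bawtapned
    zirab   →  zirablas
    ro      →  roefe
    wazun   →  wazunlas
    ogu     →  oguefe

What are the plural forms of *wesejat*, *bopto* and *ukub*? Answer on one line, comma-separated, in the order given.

wesejatned, boptoefe, ukublas

The pattern is voicing of the final sound: -ned when the stem ends in a voiceless consonant (*ot*, *bawtap*); -las when the stem ends in a voiced consonant (*aj*, *zirab*, *wazun*); -efe when the stem ends in a vowel (*ro*, *ogu*).
Since the final sound of *wesejat* is /t/ (a voiceless consonant), it takes -ned, giving *wesejatned*.
The final sound of *bopto* is /o/, which is a vowel, so the suffix is -efe, giving *boptoefe*.
*ukub* — final sound /b/ (a voiced consonant) → -las → *ukublas*.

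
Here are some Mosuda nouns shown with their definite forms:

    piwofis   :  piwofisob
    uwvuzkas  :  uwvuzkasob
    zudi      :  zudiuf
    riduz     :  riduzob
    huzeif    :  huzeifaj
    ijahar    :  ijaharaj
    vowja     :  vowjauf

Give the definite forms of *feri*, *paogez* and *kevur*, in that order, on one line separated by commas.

feriuf, paogezob, kevuraj

Looking at the final sound of each stem: -ob when the stem ends in a sibilant (*piwofis*, *uwvuzkas*, *riduz*); -aj when the stem ends in a non-sibilant consonant (*huzeif*, *ijahar*); -uf when the stem ends in a vowel (*zudi*, *vowja*).
Since the final sound of *feri* is /i/ (a vowel), it takes -uf, giving *feriuf*.
*paogez*: final sound = /z/, a sibilant → -ob → *paogezob*.
*kevur* — final sound /r/ (a non-sibilant consonant) → -aj → *kevuraj*.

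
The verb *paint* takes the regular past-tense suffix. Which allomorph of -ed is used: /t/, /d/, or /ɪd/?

/ɪd/

The stem *paint* ends in /t/ or /d/.
The -ed suffix is realized as /ɪd/ after /t, d/; as /t/ after other voiceless consonants; and as /d/ after other voiced sounds.
So -ed on *paint* is pronounced /ɪd/.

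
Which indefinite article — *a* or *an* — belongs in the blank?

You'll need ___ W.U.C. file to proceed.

a

The indefinite article is chosen by the initial *sound* of the following word, not its spelling.
The initialism *W.U.C.* is read letter by letter; the first letter, W, is pronounced /ˈdʌbəl.juː/, which begins with a consonant sound.
So the article is *a*: You'll need a W.U.C. file to proceed.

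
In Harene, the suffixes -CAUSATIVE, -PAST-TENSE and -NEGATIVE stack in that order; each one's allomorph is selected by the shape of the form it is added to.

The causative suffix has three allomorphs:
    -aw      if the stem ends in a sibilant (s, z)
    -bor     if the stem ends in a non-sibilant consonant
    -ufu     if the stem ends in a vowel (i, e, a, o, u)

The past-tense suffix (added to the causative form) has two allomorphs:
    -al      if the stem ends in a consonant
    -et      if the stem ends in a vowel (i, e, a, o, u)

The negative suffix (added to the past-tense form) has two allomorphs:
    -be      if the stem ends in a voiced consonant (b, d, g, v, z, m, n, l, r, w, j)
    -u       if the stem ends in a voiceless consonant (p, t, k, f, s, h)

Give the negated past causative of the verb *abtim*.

The final sound of *abtim* is /m/, which is a non-sibilant consonant, so the causative suffix is -bor, giving *abtimbor*.
The causative form *abtimbor* — final sound /r/ (a consonant) → -al → *abtimboral*.
The past-tense form *abtimboral*: final consonant = /l/, voiced → -be → *abtimboralbe*.

abtimboralbe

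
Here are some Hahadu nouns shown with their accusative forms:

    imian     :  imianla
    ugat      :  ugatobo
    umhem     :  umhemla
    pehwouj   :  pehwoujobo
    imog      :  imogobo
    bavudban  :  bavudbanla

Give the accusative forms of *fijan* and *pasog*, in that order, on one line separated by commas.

fijanla, pasogobo

The suffix is conditioned by the final consonant: -la when the stem ends in a nasal (*imian*, *umhem*, *bavudban*); -obo when the stem ends in a non-nasal consonant (*ugat*, *pehwouj*, *imog*).
*fijan*: final consonant = /n/, a nasal → -la → *fijanla*.
*pasog*: final consonant = /g/, non-nasal → -obo → *pasogobo*.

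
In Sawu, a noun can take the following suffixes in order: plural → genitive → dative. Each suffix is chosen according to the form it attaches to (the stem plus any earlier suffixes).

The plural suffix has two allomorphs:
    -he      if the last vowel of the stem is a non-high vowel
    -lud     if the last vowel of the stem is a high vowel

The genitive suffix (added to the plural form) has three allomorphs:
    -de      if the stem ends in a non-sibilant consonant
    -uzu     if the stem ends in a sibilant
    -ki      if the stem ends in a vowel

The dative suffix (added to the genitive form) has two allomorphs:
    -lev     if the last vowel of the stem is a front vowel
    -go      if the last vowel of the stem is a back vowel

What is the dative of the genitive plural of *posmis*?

posmisluddelev

Since the last vowel of *posmis* is /i/ (a high vowel), it takes -lud, giving *posmislud*.
The plural form *posmislud*: final sound = /d/, a non-sibilant consonant → -de → *posmisludde*.
The genitive form *posmisludde*: last vowel = /e/, a front vowel → -lev → *posmisluddelev*.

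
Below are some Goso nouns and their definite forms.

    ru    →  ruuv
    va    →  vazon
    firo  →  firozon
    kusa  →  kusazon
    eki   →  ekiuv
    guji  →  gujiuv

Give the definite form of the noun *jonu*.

jonuuv

The suffix is conditioned by the last vowel: -uv when the last vowel of the stem is a high vowel (*ru*, *eki*, *guji*); -zon when the last vowel of the stem is a non-high vowel (*va*, *firo*, *kusa*).
*jonu*: last vowel = /u/, a high vowel → -uv → *jonuuv*.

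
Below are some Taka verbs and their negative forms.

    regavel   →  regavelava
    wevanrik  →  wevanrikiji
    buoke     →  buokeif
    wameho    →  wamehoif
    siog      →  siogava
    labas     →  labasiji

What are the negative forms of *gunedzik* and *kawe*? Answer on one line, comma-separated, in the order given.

The pattern is voicing of the final sound: -iji when the stem ends in a voiceless consonant (*wevanrik*, *labas*); -ava when the stem ends in a voiced consonant (*regavel*, *siog*); -if when the stem ends in a vowel (*buoke*, *wameho*).
*gunedzik*: final sound = /k/, a voiceless consonant → -iji → *gunedzikiji*.
*kawe*: final sound = /e/, a vowel → -if → *kaweif*.

gunedzikiji, kaweif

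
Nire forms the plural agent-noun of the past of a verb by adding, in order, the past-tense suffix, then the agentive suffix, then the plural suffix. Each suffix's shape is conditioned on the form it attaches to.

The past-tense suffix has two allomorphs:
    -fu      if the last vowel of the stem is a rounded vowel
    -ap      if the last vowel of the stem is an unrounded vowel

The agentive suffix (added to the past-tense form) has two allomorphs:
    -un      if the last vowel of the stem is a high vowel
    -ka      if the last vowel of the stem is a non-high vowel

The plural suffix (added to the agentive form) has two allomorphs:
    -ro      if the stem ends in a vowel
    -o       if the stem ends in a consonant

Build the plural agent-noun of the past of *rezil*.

Since the last vowel of *rezil* is /i/ (an unrounded vowel), it takes -ap, giving *rezilap*.
The last vowel of the past-tense form *rezilap* is /a/, which is a non-high vowel, so the agentive suffix is -ka, giving *rezilapka*.
The final sound of the agentive form *rezilapka* is /a/, which is a vowel, so the plural suffix is -ro, giving *rezilapkaro*.

rezilapkaro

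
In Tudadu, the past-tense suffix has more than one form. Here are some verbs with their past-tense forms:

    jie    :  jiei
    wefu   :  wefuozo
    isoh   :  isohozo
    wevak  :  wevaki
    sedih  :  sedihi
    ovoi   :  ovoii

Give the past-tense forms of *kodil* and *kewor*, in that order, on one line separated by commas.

The pattern is rounding harmony: -ozo when the last vowel of the stem is a rounded vowel (*wefu*, *isoh*); -i when the last vowel of the stem is an unrounded vowel (*jie*, *wevak*, *sedih*, *ovoi*).
Since the last vowel of *kodil* is /i/ (an unrounded vowel), it takes -i, giving *kodili*.
The last vowel of *kewor* is /o/, which is a rounded vowel, so the suffix is -ozo, giving *keworozo*.

kodili, keworozo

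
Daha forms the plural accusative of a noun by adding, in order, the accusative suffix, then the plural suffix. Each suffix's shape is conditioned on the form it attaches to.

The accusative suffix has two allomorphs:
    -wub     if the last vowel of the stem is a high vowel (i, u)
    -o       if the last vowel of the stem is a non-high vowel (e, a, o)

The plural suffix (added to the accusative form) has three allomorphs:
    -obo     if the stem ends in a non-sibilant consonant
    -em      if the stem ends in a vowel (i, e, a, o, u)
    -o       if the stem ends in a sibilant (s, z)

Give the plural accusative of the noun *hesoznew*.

hesoznewoem

*hesoznew* — last vowel /e/ (a non-high vowel) → -o → *hesoznewo*.
The accusative form *hesoznewo*: final sound = /o/, a vowel → -em → *hesoznewoem*.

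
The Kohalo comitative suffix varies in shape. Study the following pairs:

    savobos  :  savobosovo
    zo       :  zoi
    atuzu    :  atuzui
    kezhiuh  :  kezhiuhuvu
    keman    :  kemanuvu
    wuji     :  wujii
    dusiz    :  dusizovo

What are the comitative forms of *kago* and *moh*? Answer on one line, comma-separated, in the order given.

The alternation tracks the final sound of the stem — -ovo when the stem ends in a sibilant (*savobos*, *dusiz*); -uvu when the stem ends in a non-sibilant consonant (*kezhiuh*, *keman*); -i when the stem ends in a vowel (*zo*, *atuzu*, *wuji*).
*kago*: final sound = /o/, a vowel → -i → *kagoi*.
The final sound of *moh* is /h/, which is a non-sibilant consonant, so the suffix is -uvu, giving *mohuvu*.

kagoi, mohuvu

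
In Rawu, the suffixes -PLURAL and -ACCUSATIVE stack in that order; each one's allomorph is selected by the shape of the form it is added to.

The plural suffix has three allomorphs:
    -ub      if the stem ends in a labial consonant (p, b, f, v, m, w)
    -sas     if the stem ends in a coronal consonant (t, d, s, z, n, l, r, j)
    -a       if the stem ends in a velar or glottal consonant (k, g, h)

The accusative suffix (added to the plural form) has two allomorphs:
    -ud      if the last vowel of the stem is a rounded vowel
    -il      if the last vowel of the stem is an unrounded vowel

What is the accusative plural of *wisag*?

*wisag* — final consonant /g/ (velar/glottal) → -a → *wisaga*.
Since the last vowel of the plural form *wisaga* is /a/ (an unrounded vowel), it takes -il, giving *wisagail*.

wisagail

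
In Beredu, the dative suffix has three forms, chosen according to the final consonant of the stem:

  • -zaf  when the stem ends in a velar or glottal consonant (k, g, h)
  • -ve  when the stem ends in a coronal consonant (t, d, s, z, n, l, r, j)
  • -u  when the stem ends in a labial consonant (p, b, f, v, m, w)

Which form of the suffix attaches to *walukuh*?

-zaf

Since the final consonant of *walukuh* is /h/ (velar/glottal), it takes -zaf.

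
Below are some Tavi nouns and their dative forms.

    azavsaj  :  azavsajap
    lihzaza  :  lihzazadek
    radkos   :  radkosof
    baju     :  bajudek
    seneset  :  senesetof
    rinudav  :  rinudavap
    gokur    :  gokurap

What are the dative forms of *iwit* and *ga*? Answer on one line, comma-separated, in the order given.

The alternation tracks the final sound of the stem — -of when the stem ends in a voiceless consonant (*radkos*, *seneset*); -ap when the stem ends in a voiced consonant (*azavsaj*, *rinudav*, *gokur*); -dek when the stem ends in a vowel (*lihzaza*, *baju*).
The final sound of *iwit* is /t/, which is a voiceless consonant, so the suffix is -of, giving *iwitof*.
*ga* — final sound /a/ (a vowel) → -dek → *gadek*.

iwitof, gadek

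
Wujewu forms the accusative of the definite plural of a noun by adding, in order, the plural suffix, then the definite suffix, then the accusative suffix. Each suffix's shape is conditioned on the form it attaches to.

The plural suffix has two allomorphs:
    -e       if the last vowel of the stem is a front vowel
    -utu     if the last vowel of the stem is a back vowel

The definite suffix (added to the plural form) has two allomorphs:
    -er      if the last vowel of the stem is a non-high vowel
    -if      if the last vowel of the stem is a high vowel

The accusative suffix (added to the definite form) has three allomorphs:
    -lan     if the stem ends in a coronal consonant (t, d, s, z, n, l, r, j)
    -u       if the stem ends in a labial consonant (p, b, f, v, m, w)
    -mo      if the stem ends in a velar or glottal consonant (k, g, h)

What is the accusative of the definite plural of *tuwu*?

tuwuutuifu

*tuwu*: last vowel = /u/, a back vowel → -utu → *tuwuutu*.
The plural form *tuwuutu* — last vowel /u/ (a high vowel) → -if → *tuwuutuif*.
Since the final consonant of the definite form *tuwuutuif* is /f/ (labial), it takes -u, giving *tuwuutuifu*.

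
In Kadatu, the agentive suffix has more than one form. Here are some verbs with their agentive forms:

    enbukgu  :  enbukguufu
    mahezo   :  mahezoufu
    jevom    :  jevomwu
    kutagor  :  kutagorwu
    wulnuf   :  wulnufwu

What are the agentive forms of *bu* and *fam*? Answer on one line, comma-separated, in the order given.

buufu, famwu

The alternation tracks the final sound of the stem — -wu when the stem ends in a consonant (*jevom*, *kutagor*, *wulnuf*); -ufu when the stem ends in a vowel (*enbukgu*, *mahezo*).
The final sound of *bu* is /u/, which is a vowel, so the suffix is -ufu, giving *buufu*.
Since the final sound of *fam* is /m/ (a consonant), it takes -wu, giving *famwu*.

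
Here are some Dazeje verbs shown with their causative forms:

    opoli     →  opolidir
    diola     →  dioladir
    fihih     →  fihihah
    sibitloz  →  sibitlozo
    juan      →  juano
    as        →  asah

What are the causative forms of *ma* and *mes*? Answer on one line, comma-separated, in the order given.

The suffix is conditioned by the final sound: -ah when the stem ends in a voiceless consonant (*fihih*, *as*); -o when the stem ends in a voiced consonant (*sibitloz*, *juan*); -dir when the stem ends in a vowel (*opoli*, *diola*).
*ma* — final sound /a/ (a vowel) → -dir → *madir*.
*mes*: final sound = /s/, a voiceless consonant → -ah → *mesah*.

madir, mesah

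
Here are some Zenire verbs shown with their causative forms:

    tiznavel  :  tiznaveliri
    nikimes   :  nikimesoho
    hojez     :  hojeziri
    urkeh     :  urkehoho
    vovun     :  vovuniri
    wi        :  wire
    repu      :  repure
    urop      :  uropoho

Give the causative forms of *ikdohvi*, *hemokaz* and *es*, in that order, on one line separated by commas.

The pattern is voicing of the final sound: -oho when the stem ends in a voiceless consonant (*nikimes*, *urkeh*, *urop*); -iri when the stem ends in a voiced consonant (*tiznavel*, *hojez*, *vovun*); -re when the stem ends in a vowel (*wi*, *repu*).
*ikdohvi* — final sound /i/ (a vowel) → -re → *ikdohvire*.
The final sound of *hemokaz* is /z/, which is a voiced consonant, so the suffix is -iri, giving *hemokaziri*.
The final sound of *es* is /s/, which is a voiceless consonant, so the suffix is -oho, giving *esoho*.

ikdohvire, hemokaziri, esoho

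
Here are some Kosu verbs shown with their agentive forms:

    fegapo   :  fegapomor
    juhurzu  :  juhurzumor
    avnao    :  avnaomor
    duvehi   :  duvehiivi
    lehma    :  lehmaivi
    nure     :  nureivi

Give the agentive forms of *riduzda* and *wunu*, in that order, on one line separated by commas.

riduzdaivi, wunumor

Looking at the last vowel of each stem: -mor when the last vowel of the stem is a rounded vowel (*fegapo*, *juhurzu*, *avnao*); -ivi when the last vowel of the stem is an unrounded vowel (*duvehi*, *lehma*, *nure*).
The last vowel of *riduzda* is /a/, which is an unrounded vowel, so the suffix is -ivi, giving *riduzdaivi*.
Since the last vowel of *wunu* is /u/ (a rounded vowel), it takes -mor, giving *wunumor*.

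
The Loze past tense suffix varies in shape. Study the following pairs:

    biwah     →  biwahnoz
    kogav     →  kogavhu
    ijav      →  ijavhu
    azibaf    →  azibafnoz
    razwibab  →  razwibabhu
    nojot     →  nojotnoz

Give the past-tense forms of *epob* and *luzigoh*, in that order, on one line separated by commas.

epobhu, luzigohnoz

The suffix is conditioned by the final consonant: -noz when the stem ends in a voiceless consonant (*biwah*, *azibaf*, *nojot*); -hu when the stem ends in a voiced consonant (*kogav*, *ijav*, *razwibab*).
*epob* — final consonant /b/ (voiced) → -hu → *epobhu*.
*luzigoh* — final consonant /h/ (voiceless) → -noz → *luzigohnoz*.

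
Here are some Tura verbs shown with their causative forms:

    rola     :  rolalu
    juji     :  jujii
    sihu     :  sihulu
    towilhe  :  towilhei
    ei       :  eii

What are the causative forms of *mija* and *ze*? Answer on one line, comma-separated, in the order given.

mijalu, zei

The pattern is front/back vowel harmony: -i when the last vowel of the stem is a front vowel (*juji*, *towilhe*, *ei*); -lu when the last vowel of the stem is a back vowel (*rola*, *sihu*).
*mija*: last vowel = /a/, a back vowel → -lu → *mijalu*.
*ze*: last vowel = /e/, a front vowel → -i → *zei*.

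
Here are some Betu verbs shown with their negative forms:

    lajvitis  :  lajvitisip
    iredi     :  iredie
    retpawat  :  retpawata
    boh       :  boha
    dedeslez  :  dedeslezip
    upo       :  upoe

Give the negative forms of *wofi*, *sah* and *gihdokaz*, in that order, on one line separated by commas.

The pattern is sibilance of the final sound: -ip when the stem ends in a sibilant (*lajvitis*, *dedeslez*); -a when the stem ends in a non-sibilant consonant (*retpawat*, *boh*); -e when the stem ends in a vowel (*iredi*, *upo*).
Since the final sound of *wofi* is /i/ (a vowel), it takes -e, giving *wofie*.
*sah* — final sound /h/ (a non-sibilant consonant) → -a → *saha*.
*gihdokaz* — final sound /z/ (a sibilant) → -ip → *gihdokazip*.

wofie, saha, gihdokazip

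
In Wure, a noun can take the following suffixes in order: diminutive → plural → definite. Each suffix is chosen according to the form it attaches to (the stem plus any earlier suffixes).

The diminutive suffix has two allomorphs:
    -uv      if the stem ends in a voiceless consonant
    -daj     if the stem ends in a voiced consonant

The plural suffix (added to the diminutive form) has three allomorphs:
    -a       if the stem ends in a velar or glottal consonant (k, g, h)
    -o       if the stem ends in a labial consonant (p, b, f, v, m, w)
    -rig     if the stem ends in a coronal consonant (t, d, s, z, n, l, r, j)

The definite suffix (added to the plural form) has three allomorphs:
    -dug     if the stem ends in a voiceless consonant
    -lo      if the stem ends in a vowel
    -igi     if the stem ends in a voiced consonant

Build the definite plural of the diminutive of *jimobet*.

Since the final consonant of *jimobet* is /t/ (voiceless), it takes -uv, giving *jimobetuv*.
The final consonant of the diminutive form *jimobetuv* is /v/, which is labial, so the plural suffix is -o, giving *jimobetuvo*.
The final sound of the plural form *jimobetuvo* is /o/, which is a vowel, so the definite suffix is -lo, giving *jimobetuvolo*.

jimobetuvolo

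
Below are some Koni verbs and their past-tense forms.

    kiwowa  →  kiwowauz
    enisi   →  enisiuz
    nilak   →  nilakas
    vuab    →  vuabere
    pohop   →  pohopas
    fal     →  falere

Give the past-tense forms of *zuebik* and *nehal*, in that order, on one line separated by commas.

The suffix is conditioned by the final sound: -as when the stem ends in a voiceless consonant (*nilak*, *pohop*); -ere when the stem ends in a voiced consonant (*vuab*, *fal*); -uz when the stem ends in a vowel (*kiwowa*, *enisi*).
*zuebik* — final sound /k/ (a voiceless consonant) → -as → *zuebikas*.
Since the final sound of *nehal* is /l/ (a voiced consonant), it takes -ere, giving *nehalere*.

zuebikas, nehalere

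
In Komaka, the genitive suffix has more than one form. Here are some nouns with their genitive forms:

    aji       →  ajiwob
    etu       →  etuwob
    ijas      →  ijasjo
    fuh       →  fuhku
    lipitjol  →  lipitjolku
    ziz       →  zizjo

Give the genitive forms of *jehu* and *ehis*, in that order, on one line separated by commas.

jehuwob, ehisjo

The alternation tracks the final sound of the stem — -jo when the stem ends in a sibilant (*ijas*, *ziz*); -ku when the stem ends in a non-sibilant consonant (*fuh*, *lipitjol*); -wob when the stem ends in a vowel (*aji*, *etu*).
Since the final sound of *jehu* is /u/ (a vowel), it takes -wob, giving *jehuwob*.
Since the final sound of *ehis* is /s/ (a sibilant), it takes -jo, giving *ehisjo*.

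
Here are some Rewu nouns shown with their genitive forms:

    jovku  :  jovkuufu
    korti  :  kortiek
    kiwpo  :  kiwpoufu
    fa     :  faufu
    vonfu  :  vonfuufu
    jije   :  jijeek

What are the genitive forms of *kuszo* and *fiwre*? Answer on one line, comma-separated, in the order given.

The suffix is conditioned by the last vowel: -ek when the last vowel of the stem is a front vowel (*korti*, *jije*); -ufu when the last vowel of the stem is a back vowel (*jovku*, *kiwpo*, *fa*, *vonfu*).
Since the last vowel of *kuszo* is /o/ (a back vowel), it takes -ufu, giving *kuszoufu*.
Since the last vowel of *fiwre* is /e/ (a front vowel), it takes -ek, giving *fiwreek*.

kuszoufu, fiwreek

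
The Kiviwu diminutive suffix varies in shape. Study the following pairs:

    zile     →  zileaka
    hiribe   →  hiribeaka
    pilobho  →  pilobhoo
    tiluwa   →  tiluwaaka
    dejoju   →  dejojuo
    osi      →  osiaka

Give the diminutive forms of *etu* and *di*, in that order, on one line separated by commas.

The pattern is rounding harmony: -o when the last vowel of the stem is a rounded vowel (*pilobho*, *dejoju*); -aka when the last vowel of the stem is an unrounded vowel (*zile*, *hiribe*, *tiluwa*, *osi*).
Since the last vowel of *etu* is /u/ (a rounded vowel), it takes -o, giving *etuo*.
Since the last vowel of *di* is /i/ (an unrounded vowel), it takes -aka, giving *diaka*.

etuo, diaka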